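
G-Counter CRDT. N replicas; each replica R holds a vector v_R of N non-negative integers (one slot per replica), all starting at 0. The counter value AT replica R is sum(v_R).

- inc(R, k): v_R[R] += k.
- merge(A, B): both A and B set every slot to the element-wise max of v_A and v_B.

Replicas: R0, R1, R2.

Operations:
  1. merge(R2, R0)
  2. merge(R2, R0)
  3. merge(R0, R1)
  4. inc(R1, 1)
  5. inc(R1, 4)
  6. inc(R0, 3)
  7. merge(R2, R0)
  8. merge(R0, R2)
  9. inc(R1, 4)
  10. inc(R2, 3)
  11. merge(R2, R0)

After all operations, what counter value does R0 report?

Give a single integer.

Answer: 6

Derivation:
Op 1: merge R2<->R0 -> R2=(0,0,0) R0=(0,0,0)
Op 2: merge R2<->R0 -> R2=(0,0,0) R0=(0,0,0)
Op 3: merge R0<->R1 -> R0=(0,0,0) R1=(0,0,0)
Op 4: inc R1 by 1 -> R1=(0,1,0) value=1
Op 5: inc R1 by 4 -> R1=(0,5,0) value=5
Op 6: inc R0 by 3 -> R0=(3,0,0) value=3
Op 7: merge R2<->R0 -> R2=(3,0,0) R0=(3,0,0)
Op 8: merge R0<->R2 -> R0=(3,0,0) R2=(3,0,0)
Op 9: inc R1 by 4 -> R1=(0,9,0) value=9
Op 10: inc R2 by 3 -> R2=(3,0,3) value=6
Op 11: merge R2<->R0 -> R2=(3,0,3) R0=(3,0,3)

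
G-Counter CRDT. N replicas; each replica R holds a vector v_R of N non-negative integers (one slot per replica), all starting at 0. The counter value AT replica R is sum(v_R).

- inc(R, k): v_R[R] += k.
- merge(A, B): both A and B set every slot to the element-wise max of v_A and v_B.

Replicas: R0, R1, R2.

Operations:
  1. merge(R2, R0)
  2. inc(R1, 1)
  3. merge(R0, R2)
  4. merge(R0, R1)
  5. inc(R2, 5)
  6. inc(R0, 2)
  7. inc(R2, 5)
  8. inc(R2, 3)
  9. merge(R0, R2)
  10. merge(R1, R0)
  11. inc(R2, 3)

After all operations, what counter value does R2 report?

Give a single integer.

Op 1: merge R2<->R0 -> R2=(0,0,0) R0=(0,0,0)
Op 2: inc R1 by 1 -> R1=(0,1,0) value=1
Op 3: merge R0<->R2 -> R0=(0,0,0) R2=(0,0,0)
Op 4: merge R0<->R1 -> R0=(0,1,0) R1=(0,1,0)
Op 5: inc R2 by 5 -> R2=(0,0,5) value=5
Op 6: inc R0 by 2 -> R0=(2,1,0) value=3
Op 7: inc R2 by 5 -> R2=(0,0,10) value=10
Op 8: inc R2 by 3 -> R2=(0,0,13) value=13
Op 9: merge R0<->R2 -> R0=(2,1,13) R2=(2,1,13)
Op 10: merge R1<->R0 -> R1=(2,1,13) R0=(2,1,13)
Op 11: inc R2 by 3 -> R2=(2,1,16) value=19

Answer: 19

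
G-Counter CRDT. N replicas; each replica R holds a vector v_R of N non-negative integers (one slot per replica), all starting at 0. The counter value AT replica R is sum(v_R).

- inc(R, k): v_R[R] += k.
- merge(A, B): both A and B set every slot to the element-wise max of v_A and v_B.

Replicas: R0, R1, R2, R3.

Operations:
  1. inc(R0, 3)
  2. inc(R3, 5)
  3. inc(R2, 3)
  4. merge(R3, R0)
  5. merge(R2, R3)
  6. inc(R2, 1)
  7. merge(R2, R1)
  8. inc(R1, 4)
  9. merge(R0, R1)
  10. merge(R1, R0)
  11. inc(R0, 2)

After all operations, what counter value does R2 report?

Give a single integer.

Op 1: inc R0 by 3 -> R0=(3,0,0,0) value=3
Op 2: inc R3 by 5 -> R3=(0,0,0,5) value=5
Op 3: inc R2 by 3 -> R2=(0,0,3,0) value=3
Op 4: merge R3<->R0 -> R3=(3,0,0,5) R0=(3,0,0,5)
Op 5: merge R2<->R3 -> R2=(3,0,3,5) R3=(3,0,3,5)
Op 6: inc R2 by 1 -> R2=(3,0,4,5) value=12
Op 7: merge R2<->R1 -> R2=(3,0,4,5) R1=(3,0,4,5)
Op 8: inc R1 by 4 -> R1=(3,4,4,5) value=16
Op 9: merge R0<->R1 -> R0=(3,4,4,5) R1=(3,4,4,5)
Op 10: merge R1<->R0 -> R1=(3,4,4,5) R0=(3,4,4,5)
Op 11: inc R0 by 2 -> R0=(5,4,4,5) value=18

Answer: 12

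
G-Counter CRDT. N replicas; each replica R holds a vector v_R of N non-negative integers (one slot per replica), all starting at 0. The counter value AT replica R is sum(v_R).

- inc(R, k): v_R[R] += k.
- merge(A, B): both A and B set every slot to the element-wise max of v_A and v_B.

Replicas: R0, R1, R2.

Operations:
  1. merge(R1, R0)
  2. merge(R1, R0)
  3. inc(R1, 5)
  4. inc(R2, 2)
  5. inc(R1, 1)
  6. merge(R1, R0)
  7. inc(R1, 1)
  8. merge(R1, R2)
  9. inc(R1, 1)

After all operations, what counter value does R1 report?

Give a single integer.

Answer: 10

Derivation:
Op 1: merge R1<->R0 -> R1=(0,0,0) R0=(0,0,0)
Op 2: merge R1<->R0 -> R1=(0,0,0) R0=(0,0,0)
Op 3: inc R1 by 5 -> R1=(0,5,0) value=5
Op 4: inc R2 by 2 -> R2=(0,0,2) value=2
Op 5: inc R1 by 1 -> R1=(0,6,0) value=6
Op 6: merge R1<->R0 -> R1=(0,6,0) R0=(0,6,0)
Op 7: inc R1 by 1 -> R1=(0,7,0) value=7
Op 8: merge R1<->R2 -> R1=(0,7,2) R2=(0,7,2)
Op 9: inc R1 by 1 -> R1=(0,8,2) value=10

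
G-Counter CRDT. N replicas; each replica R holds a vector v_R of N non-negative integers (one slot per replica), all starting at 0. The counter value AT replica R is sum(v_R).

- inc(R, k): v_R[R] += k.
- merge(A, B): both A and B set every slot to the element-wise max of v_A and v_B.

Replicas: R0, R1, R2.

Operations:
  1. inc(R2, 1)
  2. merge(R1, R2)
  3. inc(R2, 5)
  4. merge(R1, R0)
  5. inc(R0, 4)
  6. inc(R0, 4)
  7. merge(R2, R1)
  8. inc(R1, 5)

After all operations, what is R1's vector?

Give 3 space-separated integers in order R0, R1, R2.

Op 1: inc R2 by 1 -> R2=(0,0,1) value=1
Op 2: merge R1<->R2 -> R1=(0,0,1) R2=(0,0,1)
Op 3: inc R2 by 5 -> R2=(0,0,6) value=6
Op 4: merge R1<->R0 -> R1=(0,0,1) R0=(0,0,1)
Op 5: inc R0 by 4 -> R0=(4,0,1) value=5
Op 6: inc R0 by 4 -> R0=(8,0,1) value=9
Op 7: merge R2<->R1 -> R2=(0,0,6) R1=(0,0,6)
Op 8: inc R1 by 5 -> R1=(0,5,6) value=11

Answer: 0 5 6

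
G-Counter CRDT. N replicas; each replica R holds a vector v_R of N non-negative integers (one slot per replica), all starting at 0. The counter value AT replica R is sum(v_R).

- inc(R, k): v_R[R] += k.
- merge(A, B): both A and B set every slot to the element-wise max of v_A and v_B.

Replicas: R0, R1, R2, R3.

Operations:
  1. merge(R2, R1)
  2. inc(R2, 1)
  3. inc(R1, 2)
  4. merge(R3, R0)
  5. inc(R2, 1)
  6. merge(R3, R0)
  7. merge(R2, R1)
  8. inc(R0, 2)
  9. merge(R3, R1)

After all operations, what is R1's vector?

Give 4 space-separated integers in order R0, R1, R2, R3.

Answer: 0 2 2 0

Derivation:
Op 1: merge R2<->R1 -> R2=(0,0,0,0) R1=(0,0,0,0)
Op 2: inc R2 by 1 -> R2=(0,0,1,0) value=1
Op 3: inc R1 by 2 -> R1=(0,2,0,0) value=2
Op 4: merge R3<->R0 -> R3=(0,0,0,0) R0=(0,0,0,0)
Op 5: inc R2 by 1 -> R2=(0,0,2,0) value=2
Op 6: merge R3<->R0 -> R3=(0,0,0,0) R0=(0,0,0,0)
Op 7: merge R2<->R1 -> R2=(0,2,2,0) R1=(0,2,2,0)
Op 8: inc R0 by 2 -> R0=(2,0,0,0) value=2
Op 9: merge R3<->R1 -> R3=(0,2,2,0) R1=(0,2,2,0)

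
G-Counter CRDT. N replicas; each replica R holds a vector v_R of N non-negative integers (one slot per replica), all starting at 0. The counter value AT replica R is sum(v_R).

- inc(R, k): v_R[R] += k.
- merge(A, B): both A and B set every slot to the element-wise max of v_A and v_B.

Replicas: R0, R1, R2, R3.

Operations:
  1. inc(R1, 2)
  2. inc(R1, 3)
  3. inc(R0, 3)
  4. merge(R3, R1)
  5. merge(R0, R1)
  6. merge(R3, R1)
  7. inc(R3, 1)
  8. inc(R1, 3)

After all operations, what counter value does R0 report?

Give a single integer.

Answer: 8

Derivation:
Op 1: inc R1 by 2 -> R1=(0,2,0,0) value=2
Op 2: inc R1 by 3 -> R1=(0,5,0,0) value=5
Op 3: inc R0 by 3 -> R0=(3,0,0,0) value=3
Op 4: merge R3<->R1 -> R3=(0,5,0,0) R1=(0,5,0,0)
Op 5: merge R0<->R1 -> R0=(3,5,0,0) R1=(3,5,0,0)
Op 6: merge R3<->R1 -> R3=(3,5,0,0) R1=(3,5,0,0)
Op 7: inc R3 by 1 -> R3=(3,5,0,1) value=9
Op 8: inc R1 by 3 -> R1=(3,8,0,0) value=11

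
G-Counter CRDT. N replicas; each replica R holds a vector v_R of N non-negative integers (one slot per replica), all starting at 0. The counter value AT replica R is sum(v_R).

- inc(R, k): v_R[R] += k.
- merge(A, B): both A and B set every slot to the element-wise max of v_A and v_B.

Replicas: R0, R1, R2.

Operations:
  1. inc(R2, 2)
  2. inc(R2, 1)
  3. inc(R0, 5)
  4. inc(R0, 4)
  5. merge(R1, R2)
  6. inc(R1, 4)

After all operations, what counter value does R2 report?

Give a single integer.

Answer: 3

Derivation:
Op 1: inc R2 by 2 -> R2=(0,0,2) value=2
Op 2: inc R2 by 1 -> R2=(0,0,3) value=3
Op 3: inc R0 by 5 -> R0=(5,0,0) value=5
Op 4: inc R0 by 4 -> R0=(9,0,0) value=9
Op 5: merge R1<->R2 -> R1=(0,0,3) R2=(0,0,3)
Op 6: inc R1 by 4 -> R1=(0,4,3) value=7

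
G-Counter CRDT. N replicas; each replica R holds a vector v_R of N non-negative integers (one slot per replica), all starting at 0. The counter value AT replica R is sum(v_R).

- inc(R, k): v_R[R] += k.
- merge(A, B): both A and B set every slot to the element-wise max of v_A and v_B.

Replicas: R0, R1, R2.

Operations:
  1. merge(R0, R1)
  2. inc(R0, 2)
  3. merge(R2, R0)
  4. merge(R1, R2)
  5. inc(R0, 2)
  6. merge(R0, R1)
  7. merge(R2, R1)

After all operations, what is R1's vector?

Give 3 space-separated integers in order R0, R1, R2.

Answer: 4 0 0

Derivation:
Op 1: merge R0<->R1 -> R0=(0,0,0) R1=(0,0,0)
Op 2: inc R0 by 2 -> R0=(2,0,0) value=2
Op 3: merge R2<->R0 -> R2=(2,0,0) R0=(2,0,0)
Op 4: merge R1<->R2 -> R1=(2,0,0) R2=(2,0,0)
Op 5: inc R0 by 2 -> R0=(4,0,0) value=4
Op 6: merge R0<->R1 -> R0=(4,0,0) R1=(4,0,0)
Op 7: merge R2<->R1 -> R2=(4,0,0) R1=(4,0,0)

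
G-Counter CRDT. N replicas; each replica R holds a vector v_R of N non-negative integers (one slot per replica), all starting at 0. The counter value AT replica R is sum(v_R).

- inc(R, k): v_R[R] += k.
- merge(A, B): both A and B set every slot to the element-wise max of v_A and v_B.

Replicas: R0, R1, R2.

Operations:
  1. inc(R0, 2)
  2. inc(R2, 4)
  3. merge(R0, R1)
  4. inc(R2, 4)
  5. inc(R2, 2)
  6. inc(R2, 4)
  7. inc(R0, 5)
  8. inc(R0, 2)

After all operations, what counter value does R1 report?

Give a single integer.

Answer: 2

Derivation:
Op 1: inc R0 by 2 -> R0=(2,0,0) value=2
Op 2: inc R2 by 4 -> R2=(0,0,4) value=4
Op 3: merge R0<->R1 -> R0=(2,0,0) R1=(2,0,0)
Op 4: inc R2 by 4 -> R2=(0,0,8) value=8
Op 5: inc R2 by 2 -> R2=(0,0,10) value=10
Op 6: inc R2 by 4 -> R2=(0,0,14) value=14
Op 7: inc R0 by 5 -> R0=(7,0,0) value=7
Op 8: inc R0 by 2 -> R0=(9,0,0) value=9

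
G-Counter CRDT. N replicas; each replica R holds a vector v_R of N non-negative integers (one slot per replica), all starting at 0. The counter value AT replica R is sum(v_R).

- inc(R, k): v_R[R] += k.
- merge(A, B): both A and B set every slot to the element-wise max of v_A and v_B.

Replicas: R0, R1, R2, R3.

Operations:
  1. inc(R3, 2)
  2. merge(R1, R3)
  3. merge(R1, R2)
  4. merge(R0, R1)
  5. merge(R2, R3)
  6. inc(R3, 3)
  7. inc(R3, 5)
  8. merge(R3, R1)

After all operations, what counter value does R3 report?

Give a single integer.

Op 1: inc R3 by 2 -> R3=(0,0,0,2) value=2
Op 2: merge R1<->R3 -> R1=(0,0,0,2) R3=(0,0,0,2)
Op 3: merge R1<->R2 -> R1=(0,0,0,2) R2=(0,0,0,2)
Op 4: merge R0<->R1 -> R0=(0,0,0,2) R1=(0,0,0,2)
Op 5: merge R2<->R3 -> R2=(0,0,0,2) R3=(0,0,0,2)
Op 6: inc R3 by 3 -> R3=(0,0,0,5) value=5
Op 7: inc R3 by 5 -> R3=(0,0,0,10) value=10
Op 8: merge R3<->R1 -> R3=(0,0,0,10) R1=(0,0,0,10)

Answer: 10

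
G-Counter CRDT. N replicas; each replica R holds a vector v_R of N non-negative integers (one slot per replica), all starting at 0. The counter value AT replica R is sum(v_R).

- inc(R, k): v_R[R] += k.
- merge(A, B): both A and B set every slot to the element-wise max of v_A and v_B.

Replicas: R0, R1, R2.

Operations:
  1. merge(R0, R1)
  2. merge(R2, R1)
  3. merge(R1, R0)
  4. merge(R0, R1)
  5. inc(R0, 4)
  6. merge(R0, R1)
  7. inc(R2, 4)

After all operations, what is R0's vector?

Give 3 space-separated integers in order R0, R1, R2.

Op 1: merge R0<->R1 -> R0=(0,0,0) R1=(0,0,0)
Op 2: merge R2<->R1 -> R2=(0,0,0) R1=(0,0,0)
Op 3: merge R1<->R0 -> R1=(0,0,0) R0=(0,0,0)
Op 4: merge R0<->R1 -> R0=(0,0,0) R1=(0,0,0)
Op 5: inc R0 by 4 -> R0=(4,0,0) value=4
Op 6: merge R0<->R1 -> R0=(4,0,0) R1=(4,0,0)
Op 7: inc R2 by 4 -> R2=(0,0,4) value=4

Answer: 4 0 0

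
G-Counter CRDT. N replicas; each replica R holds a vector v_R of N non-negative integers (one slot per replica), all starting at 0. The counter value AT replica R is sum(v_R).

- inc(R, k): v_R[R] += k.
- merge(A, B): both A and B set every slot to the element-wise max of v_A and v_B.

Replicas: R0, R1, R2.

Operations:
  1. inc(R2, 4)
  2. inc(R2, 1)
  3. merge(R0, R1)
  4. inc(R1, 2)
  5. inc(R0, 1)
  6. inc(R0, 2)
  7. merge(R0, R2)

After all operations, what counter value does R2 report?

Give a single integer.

Op 1: inc R2 by 4 -> R2=(0,0,4) value=4
Op 2: inc R2 by 1 -> R2=(0,0,5) value=5
Op 3: merge R0<->R1 -> R0=(0,0,0) R1=(0,0,0)
Op 4: inc R1 by 2 -> R1=(0,2,0) value=2
Op 5: inc R0 by 1 -> R0=(1,0,0) value=1
Op 6: inc R0 by 2 -> R0=(3,0,0) value=3
Op 7: merge R0<->R2 -> R0=(3,0,5) R2=(3,0,5)

Answer: 8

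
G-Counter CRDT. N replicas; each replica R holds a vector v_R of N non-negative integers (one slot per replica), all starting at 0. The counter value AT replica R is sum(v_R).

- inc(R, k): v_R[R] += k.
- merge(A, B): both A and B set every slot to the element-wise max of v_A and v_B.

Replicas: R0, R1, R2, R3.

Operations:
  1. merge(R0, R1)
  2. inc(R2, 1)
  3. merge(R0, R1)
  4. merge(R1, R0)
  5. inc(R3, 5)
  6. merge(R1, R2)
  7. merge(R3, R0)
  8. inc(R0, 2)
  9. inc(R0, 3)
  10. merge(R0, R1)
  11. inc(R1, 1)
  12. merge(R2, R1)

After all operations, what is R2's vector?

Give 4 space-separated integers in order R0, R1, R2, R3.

Answer: 5 1 1 5

Derivation:
Op 1: merge R0<->R1 -> R0=(0,0,0,0) R1=(0,0,0,0)
Op 2: inc R2 by 1 -> R2=(0,0,1,0) value=1
Op 3: merge R0<->R1 -> R0=(0,0,0,0) R1=(0,0,0,0)
Op 4: merge R1<->R0 -> R1=(0,0,0,0) R0=(0,0,0,0)
Op 5: inc R3 by 5 -> R3=(0,0,0,5) value=5
Op 6: merge R1<->R2 -> R1=(0,0,1,0) R2=(0,0,1,0)
Op 7: merge R3<->R0 -> R3=(0,0,0,5) R0=(0,0,0,5)
Op 8: inc R0 by 2 -> R0=(2,0,0,5) value=7
Op 9: inc R0 by 3 -> R0=(5,0,0,5) value=10
Op 10: merge R0<->R1 -> R0=(5,0,1,5) R1=(5,0,1,5)
Op 11: inc R1 by 1 -> R1=(5,1,1,5) value=12
Op 12: merge R2<->R1 -> R2=(5,1,1,5) R1=(5,1,1,5)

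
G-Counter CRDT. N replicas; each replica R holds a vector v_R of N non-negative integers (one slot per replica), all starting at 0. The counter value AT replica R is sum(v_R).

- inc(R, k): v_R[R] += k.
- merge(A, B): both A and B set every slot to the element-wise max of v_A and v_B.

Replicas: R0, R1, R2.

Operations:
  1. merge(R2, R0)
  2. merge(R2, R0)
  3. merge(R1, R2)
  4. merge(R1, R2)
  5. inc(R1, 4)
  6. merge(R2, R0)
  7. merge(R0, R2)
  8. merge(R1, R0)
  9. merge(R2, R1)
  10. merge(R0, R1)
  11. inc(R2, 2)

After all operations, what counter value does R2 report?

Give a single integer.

Op 1: merge R2<->R0 -> R2=(0,0,0) R0=(0,0,0)
Op 2: merge R2<->R0 -> R2=(0,0,0) R0=(0,0,0)
Op 3: merge R1<->R2 -> R1=(0,0,0) R2=(0,0,0)
Op 4: merge R1<->R2 -> R1=(0,0,0) R2=(0,0,0)
Op 5: inc R1 by 4 -> R1=(0,4,0) value=4
Op 6: merge R2<->R0 -> R2=(0,0,0) R0=(0,0,0)
Op 7: merge R0<->R2 -> R0=(0,0,0) R2=(0,0,0)
Op 8: merge R1<->R0 -> R1=(0,4,0) R0=(0,4,0)
Op 9: merge R2<->R1 -> R2=(0,4,0) R1=(0,4,0)
Op 10: merge R0<->R1 -> R0=(0,4,0) R1=(0,4,0)
Op 11: inc R2 by 2 -> R2=(0,4,2) value=6

Answer: 6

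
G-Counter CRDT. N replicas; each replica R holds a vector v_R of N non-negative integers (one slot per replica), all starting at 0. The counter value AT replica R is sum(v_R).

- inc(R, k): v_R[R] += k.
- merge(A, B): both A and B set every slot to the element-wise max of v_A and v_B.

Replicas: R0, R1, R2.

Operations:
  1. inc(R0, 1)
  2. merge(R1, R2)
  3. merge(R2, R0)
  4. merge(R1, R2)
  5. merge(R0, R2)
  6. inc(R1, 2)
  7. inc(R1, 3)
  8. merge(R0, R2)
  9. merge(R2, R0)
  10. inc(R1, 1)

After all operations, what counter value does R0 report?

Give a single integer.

Op 1: inc R0 by 1 -> R0=(1,0,0) value=1
Op 2: merge R1<->R2 -> R1=(0,0,0) R2=(0,0,0)
Op 3: merge R2<->R0 -> R2=(1,0,0) R0=(1,0,0)
Op 4: merge R1<->R2 -> R1=(1,0,0) R2=(1,0,0)
Op 5: merge R0<->R2 -> R0=(1,0,0) R2=(1,0,0)
Op 6: inc R1 by 2 -> R1=(1,2,0) value=3
Op 7: inc R1 by 3 -> R1=(1,5,0) value=6
Op 8: merge R0<->R2 -> R0=(1,0,0) R2=(1,0,0)
Op 9: merge R2<->R0 -> R2=(1,0,0) R0=(1,0,0)
Op 10: inc R1 by 1 -> R1=(1,6,0) value=7

Answer: 1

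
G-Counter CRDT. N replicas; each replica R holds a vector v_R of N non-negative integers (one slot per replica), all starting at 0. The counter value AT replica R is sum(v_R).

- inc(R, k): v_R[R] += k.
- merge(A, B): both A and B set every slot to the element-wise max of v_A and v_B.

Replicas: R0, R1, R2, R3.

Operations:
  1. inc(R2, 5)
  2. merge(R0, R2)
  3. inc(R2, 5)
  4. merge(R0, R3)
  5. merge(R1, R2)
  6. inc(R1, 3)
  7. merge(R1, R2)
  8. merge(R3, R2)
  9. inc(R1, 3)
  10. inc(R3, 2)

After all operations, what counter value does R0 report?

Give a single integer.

Answer: 5

Derivation:
Op 1: inc R2 by 5 -> R2=(0,0,5,0) value=5
Op 2: merge R0<->R2 -> R0=(0,0,5,0) R2=(0,0,5,0)
Op 3: inc R2 by 5 -> R2=(0,0,10,0) value=10
Op 4: merge R0<->R3 -> R0=(0,0,5,0) R3=(0,0,5,0)
Op 5: merge R1<->R2 -> R1=(0,0,10,0) R2=(0,0,10,0)
Op 6: inc R1 by 3 -> R1=(0,3,10,0) value=13
Op 7: merge R1<->R2 -> R1=(0,3,10,0) R2=(0,3,10,0)
Op 8: merge R3<->R2 -> R3=(0,3,10,0) R2=(0,3,10,0)
Op 9: inc R1 by 3 -> R1=(0,6,10,0) value=16
Op 10: inc R3 by 2 -> R3=(0,3,10,2) value=15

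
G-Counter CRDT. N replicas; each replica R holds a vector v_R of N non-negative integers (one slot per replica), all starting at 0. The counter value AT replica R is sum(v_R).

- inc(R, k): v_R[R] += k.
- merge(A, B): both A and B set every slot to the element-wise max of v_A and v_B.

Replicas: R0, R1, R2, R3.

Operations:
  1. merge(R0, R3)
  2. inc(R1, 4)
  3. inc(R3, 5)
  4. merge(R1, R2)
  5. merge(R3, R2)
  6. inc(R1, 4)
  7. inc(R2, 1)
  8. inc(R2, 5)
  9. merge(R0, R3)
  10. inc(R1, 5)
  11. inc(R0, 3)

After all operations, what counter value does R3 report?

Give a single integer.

Answer: 9

Derivation:
Op 1: merge R0<->R3 -> R0=(0,0,0,0) R3=(0,0,0,0)
Op 2: inc R1 by 4 -> R1=(0,4,0,0) value=4
Op 3: inc R3 by 5 -> R3=(0,0,0,5) value=5
Op 4: merge R1<->R2 -> R1=(0,4,0,0) R2=(0,4,0,0)
Op 5: merge R3<->R2 -> R3=(0,4,0,5) R2=(0,4,0,5)
Op 6: inc R1 by 4 -> R1=(0,8,0,0) value=8
Op 7: inc R2 by 1 -> R2=(0,4,1,5) value=10
Op 8: inc R2 by 5 -> R2=(0,4,6,5) value=15
Op 9: merge R0<->R3 -> R0=(0,4,0,5) R3=(0,4,0,5)
Op 10: inc R1 by 5 -> R1=(0,13,0,0) value=13
Op 11: inc R0 by 3 -> R0=(3,4,0,5) value=12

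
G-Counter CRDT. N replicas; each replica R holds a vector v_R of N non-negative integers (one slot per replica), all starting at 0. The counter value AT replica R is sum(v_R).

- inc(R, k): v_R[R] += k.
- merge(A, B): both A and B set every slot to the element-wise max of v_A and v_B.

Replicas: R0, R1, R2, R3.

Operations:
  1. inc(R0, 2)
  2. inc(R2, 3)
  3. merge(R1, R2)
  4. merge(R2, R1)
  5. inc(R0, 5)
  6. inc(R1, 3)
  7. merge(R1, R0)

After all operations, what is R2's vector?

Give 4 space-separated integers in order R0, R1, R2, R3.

Answer: 0 0 3 0

Derivation:
Op 1: inc R0 by 2 -> R0=(2,0,0,0) value=2
Op 2: inc R2 by 3 -> R2=(0,0,3,0) value=3
Op 3: merge R1<->R2 -> R1=(0,0,3,0) R2=(0,0,3,0)
Op 4: merge R2<->R1 -> R2=(0,0,3,0) R1=(0,0,3,0)
Op 5: inc R0 by 5 -> R0=(7,0,0,0) value=7
Op 6: inc R1 by 3 -> R1=(0,3,3,0) value=6
Op 7: merge R1<->R0 -> R1=(7,3,3,0) R0=(7,3,3,0)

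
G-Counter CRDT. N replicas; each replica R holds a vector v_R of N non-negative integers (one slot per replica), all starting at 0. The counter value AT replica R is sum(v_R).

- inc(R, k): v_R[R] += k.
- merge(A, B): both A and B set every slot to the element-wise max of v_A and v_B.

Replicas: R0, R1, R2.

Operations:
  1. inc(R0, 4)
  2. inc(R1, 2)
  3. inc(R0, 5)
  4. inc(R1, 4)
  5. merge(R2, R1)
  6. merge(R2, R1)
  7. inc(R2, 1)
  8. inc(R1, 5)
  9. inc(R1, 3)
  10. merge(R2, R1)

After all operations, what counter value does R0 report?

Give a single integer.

Op 1: inc R0 by 4 -> R0=(4,0,0) value=4
Op 2: inc R1 by 2 -> R1=(0,2,0) value=2
Op 3: inc R0 by 5 -> R0=(9,0,0) value=9
Op 4: inc R1 by 4 -> R1=(0,6,0) value=6
Op 5: merge R2<->R1 -> R2=(0,6,0) R1=(0,6,0)
Op 6: merge R2<->R1 -> R2=(0,6,0) R1=(0,6,0)
Op 7: inc R2 by 1 -> R2=(0,6,1) value=7
Op 8: inc R1 by 5 -> R1=(0,11,0) value=11
Op 9: inc R1 by 3 -> R1=(0,14,0) value=14
Op 10: merge R2<->R1 -> R2=(0,14,1) R1=(0,14,1)

Answer: 9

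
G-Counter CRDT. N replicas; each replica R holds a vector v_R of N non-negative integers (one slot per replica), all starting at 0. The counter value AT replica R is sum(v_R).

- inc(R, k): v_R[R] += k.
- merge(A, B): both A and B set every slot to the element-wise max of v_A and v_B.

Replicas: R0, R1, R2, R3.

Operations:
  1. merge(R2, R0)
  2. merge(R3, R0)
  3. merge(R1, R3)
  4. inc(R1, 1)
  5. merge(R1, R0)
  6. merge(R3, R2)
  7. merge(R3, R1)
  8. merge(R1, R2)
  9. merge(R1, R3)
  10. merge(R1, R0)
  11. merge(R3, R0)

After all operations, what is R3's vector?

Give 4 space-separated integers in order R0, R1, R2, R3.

Op 1: merge R2<->R0 -> R2=(0,0,0,0) R0=(0,0,0,0)
Op 2: merge R3<->R0 -> R3=(0,0,0,0) R0=(0,0,0,0)
Op 3: merge R1<->R3 -> R1=(0,0,0,0) R3=(0,0,0,0)
Op 4: inc R1 by 1 -> R1=(0,1,0,0) value=1
Op 5: merge R1<->R0 -> R1=(0,1,0,0) R0=(0,1,0,0)
Op 6: merge R3<->R2 -> R3=(0,0,0,0) R2=(0,0,0,0)
Op 7: merge R3<->R1 -> R3=(0,1,0,0) R1=(0,1,0,0)
Op 8: merge R1<->R2 -> R1=(0,1,0,0) R2=(0,1,0,0)
Op 9: merge R1<->R3 -> R1=(0,1,0,0) R3=(0,1,0,0)
Op 10: merge R1<->R0 -> R1=(0,1,0,0) R0=(0,1,0,0)
Op 11: merge R3<->R0 -> R3=(0,1,0,0) R0=(0,1,0,0)

Answer: 0 1 0 0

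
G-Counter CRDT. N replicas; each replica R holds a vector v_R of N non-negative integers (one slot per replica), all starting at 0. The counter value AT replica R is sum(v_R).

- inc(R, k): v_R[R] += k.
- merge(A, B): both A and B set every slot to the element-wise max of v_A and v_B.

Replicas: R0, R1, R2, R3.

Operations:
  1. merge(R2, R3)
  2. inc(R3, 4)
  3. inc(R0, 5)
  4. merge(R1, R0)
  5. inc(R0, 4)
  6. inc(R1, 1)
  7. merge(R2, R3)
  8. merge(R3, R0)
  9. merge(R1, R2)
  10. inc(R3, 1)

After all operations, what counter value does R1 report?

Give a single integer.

Op 1: merge R2<->R3 -> R2=(0,0,0,0) R3=(0,0,0,0)
Op 2: inc R3 by 4 -> R3=(0,0,0,4) value=4
Op 3: inc R0 by 5 -> R0=(5,0,0,0) value=5
Op 4: merge R1<->R0 -> R1=(5,0,0,0) R0=(5,0,0,0)
Op 5: inc R0 by 4 -> R0=(9,0,0,0) value=9
Op 6: inc R1 by 1 -> R1=(5,1,0,0) value=6
Op 7: merge R2<->R3 -> R2=(0,0,0,4) R3=(0,0,0,4)
Op 8: merge R3<->R0 -> R3=(9,0,0,4) R0=(9,0,0,4)
Op 9: merge R1<->R2 -> R1=(5,1,0,4) R2=(5,1,0,4)
Op 10: inc R3 by 1 -> R3=(9,0,0,5) value=14

Answer: 10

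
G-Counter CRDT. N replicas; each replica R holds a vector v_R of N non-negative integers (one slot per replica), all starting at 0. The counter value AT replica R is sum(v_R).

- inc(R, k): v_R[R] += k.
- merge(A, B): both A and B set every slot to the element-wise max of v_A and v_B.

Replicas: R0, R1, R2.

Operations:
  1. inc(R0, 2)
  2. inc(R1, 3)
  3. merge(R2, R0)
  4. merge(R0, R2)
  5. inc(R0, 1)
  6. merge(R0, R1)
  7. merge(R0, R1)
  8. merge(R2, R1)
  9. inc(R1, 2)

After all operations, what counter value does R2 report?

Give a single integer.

Op 1: inc R0 by 2 -> R0=(2,0,0) value=2
Op 2: inc R1 by 3 -> R1=(0,3,0) value=3
Op 3: merge R2<->R0 -> R2=(2,0,0) R0=(2,0,0)
Op 4: merge R0<->R2 -> R0=(2,0,0) R2=(2,0,0)
Op 5: inc R0 by 1 -> R0=(3,0,0) value=3
Op 6: merge R0<->R1 -> R0=(3,3,0) R1=(3,3,0)
Op 7: merge R0<->R1 -> R0=(3,3,0) R1=(3,3,0)
Op 8: merge R2<->R1 -> R2=(3,3,0) R1=(3,3,0)
Op 9: inc R1 by 2 -> R1=(3,5,0) value=8

Answer: 6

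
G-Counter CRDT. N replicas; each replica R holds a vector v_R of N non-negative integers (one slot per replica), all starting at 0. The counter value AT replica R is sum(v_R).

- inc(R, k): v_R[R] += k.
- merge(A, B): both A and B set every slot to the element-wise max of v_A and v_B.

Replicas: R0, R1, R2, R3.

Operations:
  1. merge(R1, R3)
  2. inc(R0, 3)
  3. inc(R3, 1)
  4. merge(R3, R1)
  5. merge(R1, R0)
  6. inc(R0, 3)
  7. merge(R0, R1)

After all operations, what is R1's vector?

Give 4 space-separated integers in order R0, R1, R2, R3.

Op 1: merge R1<->R3 -> R1=(0,0,0,0) R3=(0,0,0,0)
Op 2: inc R0 by 3 -> R0=(3,0,0,0) value=3
Op 3: inc R3 by 1 -> R3=(0,0,0,1) value=1
Op 4: merge R3<->R1 -> R3=(0,0,0,1) R1=(0,0,0,1)
Op 5: merge R1<->R0 -> R1=(3,0,0,1) R0=(3,0,0,1)
Op 6: inc R0 by 3 -> R0=(6,0,0,1) value=7
Op 7: merge R0<->R1 -> R0=(6,0,0,1) R1=(6,0,0,1)

Answer: 6 0 0 1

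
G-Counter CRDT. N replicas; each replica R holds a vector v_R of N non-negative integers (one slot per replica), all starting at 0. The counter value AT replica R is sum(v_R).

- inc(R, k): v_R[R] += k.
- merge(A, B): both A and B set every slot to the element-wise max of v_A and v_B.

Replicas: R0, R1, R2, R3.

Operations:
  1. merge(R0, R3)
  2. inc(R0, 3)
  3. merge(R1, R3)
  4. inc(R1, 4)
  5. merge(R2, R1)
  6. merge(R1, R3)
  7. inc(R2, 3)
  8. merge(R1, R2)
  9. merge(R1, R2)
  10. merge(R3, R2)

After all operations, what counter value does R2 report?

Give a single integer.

Answer: 7

Derivation:
Op 1: merge R0<->R3 -> R0=(0,0,0,0) R3=(0,0,0,0)
Op 2: inc R0 by 3 -> R0=(3,0,0,0) value=3
Op 3: merge R1<->R3 -> R1=(0,0,0,0) R3=(0,0,0,0)
Op 4: inc R1 by 4 -> R1=(0,4,0,0) value=4
Op 5: merge R2<->R1 -> R2=(0,4,0,0) R1=(0,4,0,0)
Op 6: merge R1<->R3 -> R1=(0,4,0,0) R3=(0,4,0,0)
Op 7: inc R2 by 3 -> R2=(0,4,3,0) value=7
Op 8: merge R1<->R2 -> R1=(0,4,3,0) R2=(0,4,3,0)
Op 9: merge R1<->R2 -> R1=(0,4,3,0) R2=(0,4,3,0)
Op 10: merge R3<->R2 -> R3=(0,4,3,0) R2=(0,4,3,0)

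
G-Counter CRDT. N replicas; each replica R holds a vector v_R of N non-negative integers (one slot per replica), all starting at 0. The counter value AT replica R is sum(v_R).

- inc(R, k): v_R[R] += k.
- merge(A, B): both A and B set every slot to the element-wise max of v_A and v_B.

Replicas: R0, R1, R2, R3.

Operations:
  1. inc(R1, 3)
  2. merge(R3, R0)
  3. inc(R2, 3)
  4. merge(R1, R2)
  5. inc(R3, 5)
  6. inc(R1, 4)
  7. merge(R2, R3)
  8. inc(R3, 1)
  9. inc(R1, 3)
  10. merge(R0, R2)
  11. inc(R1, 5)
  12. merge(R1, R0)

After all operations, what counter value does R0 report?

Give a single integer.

Op 1: inc R1 by 3 -> R1=(0,3,0,0) value=3
Op 2: merge R3<->R0 -> R3=(0,0,0,0) R0=(0,0,0,0)
Op 3: inc R2 by 3 -> R2=(0,0,3,0) value=3
Op 4: merge R1<->R2 -> R1=(0,3,3,0) R2=(0,3,3,0)
Op 5: inc R3 by 5 -> R3=(0,0,0,5) value=5
Op 6: inc R1 by 4 -> R1=(0,7,3,0) value=10
Op 7: merge R2<->R3 -> R2=(0,3,3,5) R3=(0,3,3,5)
Op 8: inc R3 by 1 -> R3=(0,3,3,6) value=12
Op 9: inc R1 by 3 -> R1=(0,10,3,0) value=13
Op 10: merge R0<->R2 -> R0=(0,3,3,5) R2=(0,3,3,5)
Op 11: inc R1 by 5 -> R1=(0,15,3,0) value=18
Op 12: merge R1<->R0 -> R1=(0,15,3,5) R0=(0,15,3,5)

Answer: 23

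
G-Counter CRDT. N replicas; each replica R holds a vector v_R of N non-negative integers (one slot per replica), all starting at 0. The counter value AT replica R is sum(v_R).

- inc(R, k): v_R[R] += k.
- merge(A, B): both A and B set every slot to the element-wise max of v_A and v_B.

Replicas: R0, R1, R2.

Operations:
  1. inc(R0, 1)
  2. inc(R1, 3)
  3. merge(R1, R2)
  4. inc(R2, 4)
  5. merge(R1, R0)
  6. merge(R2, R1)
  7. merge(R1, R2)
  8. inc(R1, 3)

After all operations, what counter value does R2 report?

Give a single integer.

Op 1: inc R0 by 1 -> R0=(1,0,0) value=1
Op 2: inc R1 by 3 -> R1=(0,3,0) value=3
Op 3: merge R1<->R2 -> R1=(0,3,0) R2=(0,3,0)
Op 4: inc R2 by 4 -> R2=(0,3,4) value=7
Op 5: merge R1<->R0 -> R1=(1,3,0) R0=(1,3,0)
Op 6: merge R2<->R1 -> R2=(1,3,4) R1=(1,3,4)
Op 7: merge R1<->R2 -> R1=(1,3,4) R2=(1,3,4)
Op 8: inc R1 by 3 -> R1=(1,6,4) value=11

Answer: 8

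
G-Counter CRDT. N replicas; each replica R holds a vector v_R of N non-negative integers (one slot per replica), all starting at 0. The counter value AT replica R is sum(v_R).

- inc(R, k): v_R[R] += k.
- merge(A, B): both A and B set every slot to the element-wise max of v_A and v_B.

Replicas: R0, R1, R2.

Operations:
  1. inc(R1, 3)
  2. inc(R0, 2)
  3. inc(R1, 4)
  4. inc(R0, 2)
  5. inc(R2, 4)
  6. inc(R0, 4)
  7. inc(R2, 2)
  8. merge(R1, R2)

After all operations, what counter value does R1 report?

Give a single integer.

Op 1: inc R1 by 3 -> R1=(0,3,0) value=3
Op 2: inc R0 by 2 -> R0=(2,0,0) value=2
Op 3: inc R1 by 4 -> R1=(0,7,0) value=7
Op 4: inc R0 by 2 -> R0=(4,0,0) value=4
Op 5: inc R2 by 4 -> R2=(0,0,4) value=4
Op 6: inc R0 by 4 -> R0=(8,0,0) value=8
Op 7: inc R2 by 2 -> R2=(0,0,6) value=6
Op 8: merge R1<->R2 -> R1=(0,7,6) R2=(0,7,6)

Answer: 13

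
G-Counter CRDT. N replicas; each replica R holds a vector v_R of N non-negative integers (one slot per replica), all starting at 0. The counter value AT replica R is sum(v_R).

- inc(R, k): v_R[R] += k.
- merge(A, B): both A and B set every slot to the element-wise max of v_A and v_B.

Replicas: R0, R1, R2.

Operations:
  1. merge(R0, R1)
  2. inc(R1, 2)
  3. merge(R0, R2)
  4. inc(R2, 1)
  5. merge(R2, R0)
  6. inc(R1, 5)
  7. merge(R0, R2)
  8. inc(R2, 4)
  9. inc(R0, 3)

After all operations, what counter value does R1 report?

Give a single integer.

Answer: 7

Derivation:
Op 1: merge R0<->R1 -> R0=(0,0,0) R1=(0,0,0)
Op 2: inc R1 by 2 -> R1=(0,2,0) value=2
Op 3: merge R0<->R2 -> R0=(0,0,0) R2=(0,0,0)
Op 4: inc R2 by 1 -> R2=(0,0,1) value=1
Op 5: merge R2<->R0 -> R2=(0,0,1) R0=(0,0,1)
Op 6: inc R1 by 5 -> R1=(0,7,0) value=7
Op 7: merge R0<->R2 -> R0=(0,0,1) R2=(0,0,1)
Op 8: inc R2 by 4 -> R2=(0,0,5) value=5
Op 9: inc R0 by 3 -> R0=(3,0,1) value=4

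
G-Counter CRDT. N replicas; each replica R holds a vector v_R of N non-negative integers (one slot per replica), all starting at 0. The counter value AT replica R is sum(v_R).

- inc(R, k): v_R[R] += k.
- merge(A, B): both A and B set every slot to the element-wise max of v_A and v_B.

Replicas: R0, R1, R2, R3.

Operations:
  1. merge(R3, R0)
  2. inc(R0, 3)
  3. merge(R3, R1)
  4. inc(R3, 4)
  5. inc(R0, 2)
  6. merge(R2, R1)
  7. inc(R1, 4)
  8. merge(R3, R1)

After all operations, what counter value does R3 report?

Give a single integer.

Op 1: merge R3<->R0 -> R3=(0,0,0,0) R0=(0,0,0,0)
Op 2: inc R0 by 3 -> R0=(3,0,0,0) value=3
Op 3: merge R3<->R1 -> R3=(0,0,0,0) R1=(0,0,0,0)
Op 4: inc R3 by 4 -> R3=(0,0,0,4) value=4
Op 5: inc R0 by 2 -> R0=(5,0,0,0) value=5
Op 6: merge R2<->R1 -> R2=(0,0,0,0) R1=(0,0,0,0)
Op 7: inc R1 by 4 -> R1=(0,4,0,0) value=4
Op 8: merge R3<->R1 -> R3=(0,4,0,4) R1=(0,4,0,4)

Answer: 8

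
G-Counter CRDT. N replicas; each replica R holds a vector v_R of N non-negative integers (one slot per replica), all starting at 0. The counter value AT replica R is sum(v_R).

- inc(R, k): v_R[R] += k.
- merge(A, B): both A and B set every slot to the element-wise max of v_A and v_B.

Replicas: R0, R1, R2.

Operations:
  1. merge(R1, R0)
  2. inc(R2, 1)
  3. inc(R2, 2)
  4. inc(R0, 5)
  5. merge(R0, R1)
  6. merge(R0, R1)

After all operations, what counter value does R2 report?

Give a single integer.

Answer: 3

Derivation:
Op 1: merge R1<->R0 -> R1=(0,0,0) R0=(0,0,0)
Op 2: inc R2 by 1 -> R2=(0,0,1) value=1
Op 3: inc R2 by 2 -> R2=(0,0,3) value=3
Op 4: inc R0 by 5 -> R0=(5,0,0) value=5
Op 5: merge R0<->R1 -> R0=(5,0,0) R1=(5,0,0)
Op 6: merge R0<->R1 -> R0=(5,0,0) R1=(5,0,0)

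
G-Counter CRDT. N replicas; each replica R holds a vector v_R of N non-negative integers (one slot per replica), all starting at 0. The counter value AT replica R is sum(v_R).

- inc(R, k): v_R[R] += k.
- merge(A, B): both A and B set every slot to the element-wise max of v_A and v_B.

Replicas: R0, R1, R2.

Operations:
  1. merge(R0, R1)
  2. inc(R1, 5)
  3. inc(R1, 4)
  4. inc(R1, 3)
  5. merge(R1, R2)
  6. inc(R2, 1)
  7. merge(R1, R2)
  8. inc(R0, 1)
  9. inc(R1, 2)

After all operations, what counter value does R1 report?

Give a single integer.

Op 1: merge R0<->R1 -> R0=(0,0,0) R1=(0,0,0)
Op 2: inc R1 by 5 -> R1=(0,5,0) value=5
Op 3: inc R1 by 4 -> R1=(0,9,0) value=9
Op 4: inc R1 by 3 -> R1=(0,12,0) value=12
Op 5: merge R1<->R2 -> R1=(0,12,0) R2=(0,12,0)
Op 6: inc R2 by 1 -> R2=(0,12,1) value=13
Op 7: merge R1<->R2 -> R1=(0,12,1) R2=(0,12,1)
Op 8: inc R0 by 1 -> R0=(1,0,0) value=1
Op 9: inc R1 by 2 -> R1=(0,14,1) value=15

Answer: 15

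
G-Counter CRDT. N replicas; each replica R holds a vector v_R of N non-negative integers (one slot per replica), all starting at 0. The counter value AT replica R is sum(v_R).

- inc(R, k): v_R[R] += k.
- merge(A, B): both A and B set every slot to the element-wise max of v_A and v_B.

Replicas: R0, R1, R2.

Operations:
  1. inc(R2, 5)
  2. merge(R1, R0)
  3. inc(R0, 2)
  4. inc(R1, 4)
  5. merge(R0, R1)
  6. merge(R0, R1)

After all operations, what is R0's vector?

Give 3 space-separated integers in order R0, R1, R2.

Answer: 2 4 0

Derivation:
Op 1: inc R2 by 5 -> R2=(0,0,5) value=5
Op 2: merge R1<->R0 -> R1=(0,0,0) R0=(0,0,0)
Op 3: inc R0 by 2 -> R0=(2,0,0) value=2
Op 4: inc R1 by 4 -> R1=(0,4,0) value=4
Op 5: merge R0<->R1 -> R0=(2,4,0) R1=(2,4,0)
Op 6: merge R0<->R1 -> R0=(2,4,0) R1=(2,4,0)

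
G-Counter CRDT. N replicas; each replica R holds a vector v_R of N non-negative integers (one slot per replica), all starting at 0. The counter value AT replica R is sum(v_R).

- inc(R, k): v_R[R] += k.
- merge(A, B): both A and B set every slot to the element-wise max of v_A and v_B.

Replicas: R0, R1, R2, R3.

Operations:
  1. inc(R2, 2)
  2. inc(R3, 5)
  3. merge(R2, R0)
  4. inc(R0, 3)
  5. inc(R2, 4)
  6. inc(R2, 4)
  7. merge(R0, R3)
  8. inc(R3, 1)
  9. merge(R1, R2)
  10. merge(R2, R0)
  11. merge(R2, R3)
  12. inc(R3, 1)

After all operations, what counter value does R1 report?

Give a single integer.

Answer: 10

Derivation:
Op 1: inc R2 by 2 -> R2=(0,0,2,0) value=2
Op 2: inc R3 by 5 -> R3=(0,0,0,5) value=5
Op 3: merge R2<->R0 -> R2=(0,0,2,0) R0=(0,0,2,0)
Op 4: inc R0 by 3 -> R0=(3,0,2,0) value=5
Op 5: inc R2 by 4 -> R2=(0,0,6,0) value=6
Op 6: inc R2 by 4 -> R2=(0,0,10,0) value=10
Op 7: merge R0<->R3 -> R0=(3,0,2,5) R3=(3,0,2,5)
Op 8: inc R3 by 1 -> R3=(3,0,2,6) value=11
Op 9: merge R1<->R2 -> R1=(0,0,10,0) R2=(0,0,10,0)
Op 10: merge R2<->R0 -> R2=(3,0,10,5) R0=(3,0,10,5)
Op 11: merge R2<->R3 -> R2=(3,0,10,6) R3=(3,0,10,6)
Op 12: inc R3 by 1 -> R3=(3,0,10,7) value=20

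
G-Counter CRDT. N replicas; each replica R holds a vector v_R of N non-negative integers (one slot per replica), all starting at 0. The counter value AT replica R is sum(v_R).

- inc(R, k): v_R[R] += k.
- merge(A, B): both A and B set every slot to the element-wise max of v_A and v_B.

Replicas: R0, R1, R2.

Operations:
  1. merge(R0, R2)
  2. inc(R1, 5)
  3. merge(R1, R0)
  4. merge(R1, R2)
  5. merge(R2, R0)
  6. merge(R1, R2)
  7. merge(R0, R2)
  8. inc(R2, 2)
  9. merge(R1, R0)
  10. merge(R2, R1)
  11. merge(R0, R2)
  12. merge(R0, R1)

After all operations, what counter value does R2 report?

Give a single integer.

Answer: 7

Derivation:
Op 1: merge R0<->R2 -> R0=(0,0,0) R2=(0,0,0)
Op 2: inc R1 by 5 -> R1=(0,5,0) value=5
Op 3: merge R1<->R0 -> R1=(0,5,0) R0=(0,5,0)
Op 4: merge R1<->R2 -> R1=(0,5,0) R2=(0,5,0)
Op 5: merge R2<->R0 -> R2=(0,5,0) R0=(0,5,0)
Op 6: merge R1<->R2 -> R1=(0,5,0) R2=(0,5,0)
Op 7: merge R0<->R2 -> R0=(0,5,0) R2=(0,5,0)
Op 8: inc R2 by 2 -> R2=(0,5,2) value=7
Op 9: merge R1<->R0 -> R1=(0,5,0) R0=(0,5,0)
Op 10: merge R2<->R1 -> R2=(0,5,2) R1=(0,5,2)
Op 11: merge R0<->R2 -> R0=(0,5,2) R2=(0,5,2)
Op 12: merge R0<->R1 -> R0=(0,5,2) R1=(0,5,2)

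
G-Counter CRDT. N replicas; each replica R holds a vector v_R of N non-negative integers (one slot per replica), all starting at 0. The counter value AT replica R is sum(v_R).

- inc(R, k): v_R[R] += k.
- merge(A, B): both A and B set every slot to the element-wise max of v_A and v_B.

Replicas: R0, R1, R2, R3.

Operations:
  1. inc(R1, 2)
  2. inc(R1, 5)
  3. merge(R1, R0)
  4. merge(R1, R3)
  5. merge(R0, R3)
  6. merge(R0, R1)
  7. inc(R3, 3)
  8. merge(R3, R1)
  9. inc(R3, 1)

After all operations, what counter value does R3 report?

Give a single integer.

Answer: 11

Derivation:
Op 1: inc R1 by 2 -> R1=(0,2,0,0) value=2
Op 2: inc R1 by 5 -> R1=(0,7,0,0) value=7
Op 3: merge R1<->R0 -> R1=(0,7,0,0) R0=(0,7,0,0)
Op 4: merge R1<->R3 -> R1=(0,7,0,0) R3=(0,7,0,0)
Op 5: merge R0<->R3 -> R0=(0,7,0,0) R3=(0,7,0,0)
Op 6: merge R0<->R1 -> R0=(0,7,0,0) R1=(0,7,0,0)
Op 7: inc R3 by 3 -> R3=(0,7,0,3) value=10
Op 8: merge R3<->R1 -> R3=(0,7,0,3) R1=(0,7,0,3)
Op 9: inc R3 by 1 -> R3=(0,7,0,4) value=11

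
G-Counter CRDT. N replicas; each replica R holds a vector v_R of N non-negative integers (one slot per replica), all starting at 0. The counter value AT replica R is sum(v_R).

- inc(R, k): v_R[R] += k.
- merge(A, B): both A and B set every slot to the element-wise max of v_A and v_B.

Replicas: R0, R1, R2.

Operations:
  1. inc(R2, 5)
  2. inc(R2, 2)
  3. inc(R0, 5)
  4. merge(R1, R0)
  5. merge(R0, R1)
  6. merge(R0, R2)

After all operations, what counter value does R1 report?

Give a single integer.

Answer: 5

Derivation:
Op 1: inc R2 by 5 -> R2=(0,0,5) value=5
Op 2: inc R2 by 2 -> R2=(0,0,7) value=7
Op 3: inc R0 by 5 -> R0=(5,0,0) value=5
Op 4: merge R1<->R0 -> R1=(5,0,0) R0=(5,0,0)
Op 5: merge R0<->R1 -> R0=(5,0,0) R1=(5,0,0)
Op 6: merge R0<->R2 -> R0=(5,0,7) R2=(5,0,7)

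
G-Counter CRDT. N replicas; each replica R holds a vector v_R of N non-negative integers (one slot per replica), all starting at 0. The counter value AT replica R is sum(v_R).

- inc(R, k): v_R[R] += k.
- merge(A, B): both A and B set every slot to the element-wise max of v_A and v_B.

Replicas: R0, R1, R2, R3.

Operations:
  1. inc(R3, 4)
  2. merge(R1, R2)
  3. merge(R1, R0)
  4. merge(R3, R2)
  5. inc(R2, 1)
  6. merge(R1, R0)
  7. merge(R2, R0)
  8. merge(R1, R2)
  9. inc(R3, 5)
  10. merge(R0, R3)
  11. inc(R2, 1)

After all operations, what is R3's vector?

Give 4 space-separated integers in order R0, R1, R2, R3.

Op 1: inc R3 by 4 -> R3=(0,0,0,4) value=4
Op 2: merge R1<->R2 -> R1=(0,0,0,0) R2=(0,0,0,0)
Op 3: merge R1<->R0 -> R1=(0,0,0,0) R0=(0,0,0,0)
Op 4: merge R3<->R2 -> R3=(0,0,0,4) R2=(0,0,0,4)
Op 5: inc R2 by 1 -> R2=(0,0,1,4) value=5
Op 6: merge R1<->R0 -> R1=(0,0,0,0) R0=(0,0,0,0)
Op 7: merge R2<->R0 -> R2=(0,0,1,4) R0=(0,0,1,4)
Op 8: merge R1<->R2 -> R1=(0,0,1,4) R2=(0,0,1,4)
Op 9: inc R3 by 5 -> R3=(0,0,0,9) value=9
Op 10: merge R0<->R3 -> R0=(0,0,1,9) R3=(0,0,1,9)
Op 11: inc R2 by 1 -> R2=(0,0,2,4) value=6

Answer: 0 0 1 9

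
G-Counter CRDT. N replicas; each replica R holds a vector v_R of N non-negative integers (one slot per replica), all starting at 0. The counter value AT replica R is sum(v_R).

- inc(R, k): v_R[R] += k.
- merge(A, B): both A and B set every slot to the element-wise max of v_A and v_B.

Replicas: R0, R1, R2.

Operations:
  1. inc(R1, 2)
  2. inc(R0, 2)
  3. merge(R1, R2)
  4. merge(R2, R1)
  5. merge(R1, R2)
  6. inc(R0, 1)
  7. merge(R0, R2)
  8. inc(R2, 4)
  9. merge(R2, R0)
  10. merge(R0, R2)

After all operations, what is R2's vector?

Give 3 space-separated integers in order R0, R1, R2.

Op 1: inc R1 by 2 -> R1=(0,2,0) value=2
Op 2: inc R0 by 2 -> R0=(2,0,0) value=2
Op 3: merge R1<->R2 -> R1=(0,2,0) R2=(0,2,0)
Op 4: merge R2<->R1 -> R2=(0,2,0) R1=(0,2,0)
Op 5: merge R1<->R2 -> R1=(0,2,0) R2=(0,2,0)
Op 6: inc R0 by 1 -> R0=(3,0,0) value=3
Op 7: merge R0<->R2 -> R0=(3,2,0) R2=(3,2,0)
Op 8: inc R2 by 4 -> R2=(3,2,4) value=9
Op 9: merge R2<->R0 -> R2=(3,2,4) R0=(3,2,4)
Op 10: merge R0<->R2 -> R0=(3,2,4) R2=(3,2,4)

Answer: 3 2 4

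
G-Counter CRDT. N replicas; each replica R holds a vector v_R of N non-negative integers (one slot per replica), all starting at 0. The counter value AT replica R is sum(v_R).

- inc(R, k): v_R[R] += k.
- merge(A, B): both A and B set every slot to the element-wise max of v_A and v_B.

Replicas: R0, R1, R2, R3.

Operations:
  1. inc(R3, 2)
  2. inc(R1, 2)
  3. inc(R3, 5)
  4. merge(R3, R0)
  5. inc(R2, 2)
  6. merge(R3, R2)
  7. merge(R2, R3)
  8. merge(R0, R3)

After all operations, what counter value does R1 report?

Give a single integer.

Op 1: inc R3 by 2 -> R3=(0,0,0,2) value=2
Op 2: inc R1 by 2 -> R1=(0,2,0,0) value=2
Op 3: inc R3 by 5 -> R3=(0,0,0,7) value=7
Op 4: merge R3<->R0 -> R3=(0,0,0,7) R0=(0,0,0,7)
Op 5: inc R2 by 2 -> R2=(0,0,2,0) value=2
Op 6: merge R3<->R2 -> R3=(0,0,2,7) R2=(0,0,2,7)
Op 7: merge R2<->R3 -> R2=(0,0,2,7) R3=(0,0,2,7)
Op 8: merge R0<->R3 -> R0=(0,0,2,7) R3=(0,0,2,7)

Answer: 2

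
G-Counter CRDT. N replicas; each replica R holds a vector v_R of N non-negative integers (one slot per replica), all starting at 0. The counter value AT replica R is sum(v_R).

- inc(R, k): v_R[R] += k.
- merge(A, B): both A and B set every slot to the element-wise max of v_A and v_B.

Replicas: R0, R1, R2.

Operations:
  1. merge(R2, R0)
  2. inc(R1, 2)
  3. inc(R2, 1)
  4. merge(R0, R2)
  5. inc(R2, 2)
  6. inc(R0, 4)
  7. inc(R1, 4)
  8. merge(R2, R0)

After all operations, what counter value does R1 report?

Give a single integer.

Op 1: merge R2<->R0 -> R2=(0,0,0) R0=(0,0,0)
Op 2: inc R1 by 2 -> R1=(0,2,0) value=2
Op 3: inc R2 by 1 -> R2=(0,0,1) value=1
Op 4: merge R0<->R2 -> R0=(0,0,1) R2=(0,0,1)
Op 5: inc R2 by 2 -> R2=(0,0,3) value=3
Op 6: inc R0 by 4 -> R0=(4,0,1) value=5
Op 7: inc R1 by 4 -> R1=(0,6,0) value=6
Op 8: merge R2<->R0 -> R2=(4,0,3) R0=(4,0,3)

Answer: 6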